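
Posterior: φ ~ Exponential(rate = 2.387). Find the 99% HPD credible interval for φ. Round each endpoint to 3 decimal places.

The exponential density is strictly decreasing on [0, ∞), so the HPD interval is anchored at 0: [0, q] with P(φ ≤ q) = 0.99.
q = −ln(1 − 0.99) / 2.387 = 4.6052 / 2.387 = 1.929.

[0.000, 1.929]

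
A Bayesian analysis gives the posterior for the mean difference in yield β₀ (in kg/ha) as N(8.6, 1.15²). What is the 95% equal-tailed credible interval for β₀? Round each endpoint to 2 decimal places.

The posterior is symmetric, so the 95% equal-tailed interval is β₀ = 8.6 ± z·1.15 with z = 1.960.
Half-width: 1.960 × 1.15 = 2.25.
8.6 − 2.25 = 6.35; 8.6 + 2.25 = 10.85.

[6.35, 10.85]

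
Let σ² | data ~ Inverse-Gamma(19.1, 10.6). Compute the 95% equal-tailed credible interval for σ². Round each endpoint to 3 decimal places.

[0.371, 0.920]

Inverse-Gamma(19.1, 10.6) quantiles: F⁻¹(0.025) and F⁻¹(0.975).
Equivalently, 1/σ² ~ Gamma(19.1, rate = 10.6); invert its 0.975 and 0.025 quantiles.
Posterior mean ≈ 0.586, SD ≈ 0.142; a Normal approximation gives roughly [0.308, 0.863].
Exact: lower = 0.371; upper = 0.920.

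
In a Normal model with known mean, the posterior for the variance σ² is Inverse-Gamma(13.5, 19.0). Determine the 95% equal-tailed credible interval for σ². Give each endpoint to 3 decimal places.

[0.880, 2.607]

Inverse-Gamma(13.5, 19.0) quantiles: F⁻¹(0.025) and F⁻¹(0.975).
Equivalently, 1/σ² ~ Gamma(13.5, rate = 19.0); invert its 0.975 and 0.025 quantiles.
Posterior mean ≈ 1.520, SD ≈ 0.448; a Normal approximation gives roughly [0.641, 2.399].
Exact: lower = 0.880; upper = 2.607.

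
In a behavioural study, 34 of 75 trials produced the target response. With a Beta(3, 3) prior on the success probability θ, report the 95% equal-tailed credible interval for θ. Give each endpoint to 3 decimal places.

Posterior: Beta(3+34, 3+41) = Beta(37, 44).
Equal-tailed 95% interval: the 0.025 and 0.975 quantiles of Beta(37, 44).
Posterior mean ≈ 0.457, SD ≈ 0.055; a Normal approximation gives roughly [0.349, 0.565].
Exact: F⁻¹(0.025) = 0.350; F⁻¹(0.975) = 0.565.

[0.350, 0.565]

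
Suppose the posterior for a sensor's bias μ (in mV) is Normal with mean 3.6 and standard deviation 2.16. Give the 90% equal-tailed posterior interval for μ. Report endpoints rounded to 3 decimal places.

The posterior is symmetric, so the 90% equal-tailed interval is μ = 3.6 ± z·2.16 with z = 1.645.
Half-width: 1.645 × 2.16 = 3.553.
3.6 − 3.553 = 0.047; 3.6 + 3.553 = 7.153.

[0.047, 7.153]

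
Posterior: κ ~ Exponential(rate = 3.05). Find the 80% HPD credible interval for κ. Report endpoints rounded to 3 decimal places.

[0.000, 0.528]

The exponential density is strictly decreasing on [0, ∞), so the HPD interval is anchored at 0: [0, q] with P(κ ≤ q) = 0.80.
q = −ln(1 − 0.80) / 3.05 = 1.6094 / 3.05 = 0.528.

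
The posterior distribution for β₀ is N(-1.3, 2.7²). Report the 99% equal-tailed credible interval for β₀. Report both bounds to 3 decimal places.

The posterior is symmetric, so the 99% equal-tailed interval is β₀ = -1.3 ± z·2.7 with z = 2.576.
Half-width: 2.576 × 2.7 = 6.955.
-1.3 − 6.955 = -8.255; -1.3 + 6.955 = 5.655.

[-8.255, 5.655]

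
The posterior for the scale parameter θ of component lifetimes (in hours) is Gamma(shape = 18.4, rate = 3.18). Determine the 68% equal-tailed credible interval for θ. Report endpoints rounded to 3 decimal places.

[4.456, 7.114]

Posterior: Gamma(shape 18.4, rate 3.18).
Equal-tailed 68% interval: Gamma(18.4, 3.18) quantiles at 0.16 and 0.84.
Posterior mean ≈ 5.786, SD ≈ 1.349; a Normal approximation gives roughly [4.445, 7.128].
Exact: lower = 4.456; upper = 7.114.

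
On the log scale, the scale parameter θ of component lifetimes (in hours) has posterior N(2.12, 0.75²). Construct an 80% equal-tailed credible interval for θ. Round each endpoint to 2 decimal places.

On the log scale the 80% interval is 2.12 ± 1.282 × 0.75 = [1.1588, 3.0812].
Exponentiate: [e^1.1588, e^3.0812] = [3.19, 21.78].

[3.19, 21.78]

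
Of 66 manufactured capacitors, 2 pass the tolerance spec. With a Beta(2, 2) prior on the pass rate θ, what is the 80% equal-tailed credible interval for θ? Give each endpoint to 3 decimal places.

[0.026, 0.094]

Posterior: Beta(2+2, 2+64) = Beta(4, 66).
Equal-tailed 80% interval: the 0.1 and 0.9 quantiles of Beta(4, 66).
Posterior mean ≈ 0.057, SD ≈ 0.028; a Normal approximation gives roughly [0.022, 0.092].
Exact: F⁻¹(0.1) = 0.026; F⁻¹(0.9) = 0.094.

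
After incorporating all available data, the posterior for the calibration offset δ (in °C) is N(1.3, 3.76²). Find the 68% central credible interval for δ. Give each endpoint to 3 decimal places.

[-2.439, 5.039]

The posterior is symmetric, so the 68% equal-tailed interval is δ = 1.3 ± z·3.76 with z = 0.994.
Half-width: 0.994 × 3.76 = 3.739.
1.3 − 3.739 = -2.439; 1.3 + 3.739 = 5.039.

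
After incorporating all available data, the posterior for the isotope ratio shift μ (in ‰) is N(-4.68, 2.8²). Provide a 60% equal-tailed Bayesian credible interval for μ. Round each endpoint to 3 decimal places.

[-7.037, -2.323]

The posterior is symmetric, so the 60% equal-tailed interval is μ = -4.68 ± z·2.8 with z = 0.842.
Half-width: 0.842 × 2.8 = 2.357.
-4.68 − 2.357 = -7.037; -4.68 + 2.357 = -2.323.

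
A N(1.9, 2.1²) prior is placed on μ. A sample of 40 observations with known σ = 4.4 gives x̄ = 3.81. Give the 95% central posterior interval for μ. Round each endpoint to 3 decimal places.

Posterior precision = 1/2.1² + 40/4.4² = 0.2268 + 2.0661 = 2.2929, so posterior SD = 0.6604.
Posterior mean = (1.9/2.1² + 40·3.81/4.4²) / 2.2929 = 3.6211.
Interval: 3.6211 ± 1.960 × 0.6604 → [2.327, 4.915].

[2.327, 4.915]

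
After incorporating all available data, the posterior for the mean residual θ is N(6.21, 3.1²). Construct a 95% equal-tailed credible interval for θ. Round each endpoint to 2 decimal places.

[0.13, 12.29]

The posterior is symmetric, so the 95% equal-tailed interval is θ = 6.21 ± z·3.1 with z = 1.960.
Half-width: 1.960 × 3.1 = 6.08.
6.21 − 6.08 = 0.13; 6.21 + 6.08 = 12.29.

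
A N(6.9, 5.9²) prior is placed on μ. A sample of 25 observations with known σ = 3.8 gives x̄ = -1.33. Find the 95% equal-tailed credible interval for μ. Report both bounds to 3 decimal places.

[-2.673, 0.282]

Posterior precision = 1/5.9² + 25/3.8² = 0.0287 + 1.7313 = 1.7600, so posterior SD = 0.7538.
Posterior mean = (6.9/5.9² + 25·-1.33/3.8²) / 1.7600 = -1.1957.
Interval: -1.1957 ± 1.960 × 0.7538 → [-2.673, 0.282].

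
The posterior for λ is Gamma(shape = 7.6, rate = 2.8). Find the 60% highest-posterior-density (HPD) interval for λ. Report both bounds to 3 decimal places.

[1.659, 3.228]

The posterior is unimodal and skewed, so the HPD interval has equal density at both endpoints and is the shortest 60% interval.
Solving f(1.659) = f(3.228) with F(3.228) − F(1.659) = 0.60 gives [1.659, 3.228].
For comparison, the equal-tailed interval is [1.871, 3.490]; the HPD is narrower and shifted toward the mode.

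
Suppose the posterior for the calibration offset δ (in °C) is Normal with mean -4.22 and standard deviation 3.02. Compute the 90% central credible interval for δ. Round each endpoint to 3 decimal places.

The posterior is symmetric, so the 90% equal-tailed interval is δ = -4.22 ± z·3.02 with z = 1.645.
Half-width: 1.645 × 3.02 = 4.967.
-4.22 − 4.967 = -9.187; -4.22 + 4.967 = 0.747.

[-9.187, 0.747]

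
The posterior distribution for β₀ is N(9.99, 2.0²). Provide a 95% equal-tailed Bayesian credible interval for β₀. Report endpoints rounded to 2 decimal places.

The posterior is symmetric, so the 95% equal-tailed interval is β₀ = 9.99 ± z·2.0 with z = 1.960.
Half-width: 1.960 × 2.0 = 3.92.
9.99 − 3.92 = 6.07; 9.99 + 3.92 = 13.91.

[6.07, 13.91]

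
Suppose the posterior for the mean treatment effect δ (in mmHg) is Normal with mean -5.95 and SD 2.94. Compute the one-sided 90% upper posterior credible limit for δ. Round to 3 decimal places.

-2.182

Need U with P(δ ≤ U) = 0.90: U = -5.95 + z_{0.1}·2.94.
z = 1.282; U = -5.95 + 1.282 × 2.94 = -2.182.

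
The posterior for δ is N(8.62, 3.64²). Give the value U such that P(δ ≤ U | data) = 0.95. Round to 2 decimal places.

14.61

Need U with P(δ ≤ U) = 0.95: U = 8.62 + z_{0.05}·3.64.
z = 1.645; U = 8.62 + 1.645 × 3.64 = 14.61.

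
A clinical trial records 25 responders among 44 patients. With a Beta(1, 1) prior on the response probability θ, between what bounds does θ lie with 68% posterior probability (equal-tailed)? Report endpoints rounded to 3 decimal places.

[0.493, 0.638]

Posterior: Beta(1+25, 1+19) = Beta(26, 20).
Equal-tailed 68% interval: the 0.16 and 0.84 quantiles of Beta(26, 20).
Posterior mean ≈ 0.565, SD ≈ 0.072; a Normal approximation gives roughly [0.493, 0.637].
Exact: F⁻¹(0.16) = 0.493; F⁻¹(0.84) = 0.638.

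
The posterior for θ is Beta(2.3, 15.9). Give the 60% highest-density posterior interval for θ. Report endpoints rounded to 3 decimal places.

The posterior is unimodal and skewed, so the HPD interval has equal density at both endpoints and is the shortest 60% interval.
Solving f(0.035) = f(0.149) with F(0.149) − F(0.035) = 0.60 gives [0.035, 0.149].
For comparison, the equal-tailed interval is [0.060, 0.185]; the HPD is narrower and shifted toward the mode.

[0.035, 0.149]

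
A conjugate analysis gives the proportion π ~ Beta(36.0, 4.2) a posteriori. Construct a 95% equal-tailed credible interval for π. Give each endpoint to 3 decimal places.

[0.785, 0.969]

Posterior: Beta(36.0, 4.2).
Equal-tailed 95% interval: the 0.025 and 0.975 quantiles of Beta(36.0, 4.2).
Posterior mean ≈ 0.896, SD ≈ 0.048; a Normal approximation gives roughly [0.802, 0.989].
Exact: F⁻¹(0.025) = 0.785; F⁻¹(0.975) = 0.969.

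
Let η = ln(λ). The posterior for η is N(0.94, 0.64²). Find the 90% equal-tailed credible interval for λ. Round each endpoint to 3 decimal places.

[0.893, 7.335]

On the log scale the 90% interval is 0.94 ± 1.645 × 0.64 = [-0.1127, 1.9927].
Exponentiate: [e^-0.1127, e^1.9927] = [0.893, 7.335].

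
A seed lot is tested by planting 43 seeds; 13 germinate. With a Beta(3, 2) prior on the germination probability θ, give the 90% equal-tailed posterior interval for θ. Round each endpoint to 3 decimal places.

[0.227, 0.448]

Posterior: Beta(3+13, 2+30) = Beta(16, 32).
Equal-tailed 90% interval: the 0.05 and 0.95 quantiles of Beta(16, 32).
Posterior mean ≈ 0.333, SD ≈ 0.067; a Normal approximation gives roughly [0.223, 0.444].
Exact: F⁻¹(0.05) = 0.227; F⁻¹(0.95) = 0.448.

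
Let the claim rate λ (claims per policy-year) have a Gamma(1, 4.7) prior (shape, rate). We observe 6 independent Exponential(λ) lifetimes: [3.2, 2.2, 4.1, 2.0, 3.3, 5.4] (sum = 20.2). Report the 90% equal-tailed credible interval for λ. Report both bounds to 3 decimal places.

[0.132, 0.476]

Posterior: Gamma(1+6, 4.7+20.2) = Gamma(7, 24.9) (shape, rate).
Equal-tailed 90% interval: Gamma(7, 24.9) quantiles at 0.05 and 0.95.
Posterior mean ≈ 0.281, SD ≈ 0.106; a Normal approximation gives roughly [0.106, 0.456].
Exact: lower = 0.132; upper = 0.476.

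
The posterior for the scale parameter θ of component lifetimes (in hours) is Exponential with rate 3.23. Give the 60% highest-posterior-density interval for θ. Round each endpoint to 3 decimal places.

[0.000, 0.284]

The exponential density is strictly decreasing on [0, ∞), so the HPD interval is anchored at 0: [0, q] with P(θ ≤ q) = 0.60.
q = −ln(1 − 0.60) / 3.23 = 0.9163 / 3.23 = 0.284.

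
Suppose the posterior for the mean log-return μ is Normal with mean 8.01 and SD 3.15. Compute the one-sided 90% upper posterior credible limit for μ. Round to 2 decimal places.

Need U with P(μ ≤ U) = 0.90: U = 8.01 + z_{0.1}·3.15.
z = 1.282; U = 8.01 + 1.282 × 3.15 = 12.05.

12.05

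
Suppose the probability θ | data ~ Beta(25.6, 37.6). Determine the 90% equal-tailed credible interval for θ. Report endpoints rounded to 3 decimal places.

Posterior: Beta(25.6, 37.6).
Equal-tailed 90% interval: the 0.05 and 0.95 quantiles of Beta(25.6, 37.6).
Posterior mean ≈ 0.405, SD ≈ 0.061; a Normal approximation gives roughly [0.304, 0.506].
Exact: F⁻¹(0.05) = 0.306; F⁻¹(0.95) = 0.508.

[0.306, 0.508]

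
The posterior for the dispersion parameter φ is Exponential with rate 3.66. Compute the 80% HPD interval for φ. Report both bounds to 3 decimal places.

The exponential density is strictly decreasing on [0, ∞), so the HPD interval is anchored at 0: [0, q] with P(φ ≤ q) = 0.80.
q = −ln(1 − 0.80) / 3.66 = 1.6094 / 3.66 = 0.440.

[0.000, 0.440]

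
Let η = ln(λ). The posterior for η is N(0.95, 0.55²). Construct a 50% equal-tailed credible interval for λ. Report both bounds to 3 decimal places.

On the log scale the 50% interval is 0.95 ± 0.674 × 0.55 = [0.5790, 1.3210].
Exponentiate: [e^0.5790, e^1.3210] = [1.784, 3.747].

[1.784, 3.747]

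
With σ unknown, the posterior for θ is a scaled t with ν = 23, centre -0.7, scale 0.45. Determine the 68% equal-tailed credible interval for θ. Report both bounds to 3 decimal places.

[-1.157, -0.243]

The t_23 distribution is symmetric; the 68% interval is -0.7 ± t·0.45 with t_{0.84,23} = 1.016.
Half-width: 1.016 × 0.45 = 0.457.
-0.7 − 0.457 = -1.157; -0.7 + 0.457 = -0.243.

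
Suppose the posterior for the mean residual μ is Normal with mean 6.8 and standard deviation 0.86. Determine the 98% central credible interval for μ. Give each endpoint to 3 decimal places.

The posterior is symmetric, so the 98% equal-tailed interval is μ = 6.8 ± z·0.86 with z = 2.326.
Half-width: 2.326 × 0.86 = 2.001.
6.8 − 2.001 = 4.799; 6.8 + 2.001 = 8.801.

[4.799, 8.801]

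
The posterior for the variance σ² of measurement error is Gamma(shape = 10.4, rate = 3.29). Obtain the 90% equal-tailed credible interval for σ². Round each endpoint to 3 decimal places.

[1.739, 4.927]

Posterior: Gamma(shape 10.4, rate 3.29).
Equal-tailed 90% interval: Gamma(10.4, 3.29) quantiles at 0.05 and 0.95.
Posterior mean ≈ 3.161, SD ≈ 0.980; a Normal approximation gives roughly [1.549, 4.773].
Exact: lower = 1.739; upper = 4.927.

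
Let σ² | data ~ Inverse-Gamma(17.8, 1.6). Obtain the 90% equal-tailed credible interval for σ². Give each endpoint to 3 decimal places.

[0.063, 0.139]

Inverse-Gamma(17.8, 1.6) quantiles: F⁻¹(0.05) and F⁻¹(0.95).
Equivalently, 1/σ² ~ Gamma(17.8, rate = 1.6); invert its 0.95 and 0.05 quantiles.
Posterior mean ≈ 0.095, SD ≈ 0.024; a Normal approximation gives roughly [0.056, 0.135].
Exact: lower = 0.063; upper = 0.139.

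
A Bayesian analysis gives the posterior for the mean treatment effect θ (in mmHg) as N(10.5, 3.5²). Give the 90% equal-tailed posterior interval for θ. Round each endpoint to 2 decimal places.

The posterior is symmetric, so the 90% equal-tailed interval is θ = 10.5 ± z·3.5 with z = 1.645.
Half-width: 1.645 × 3.5 = 5.76.
10.5 − 5.76 = 4.74; 10.5 + 5.76 = 16.26.

[4.74, 16.26]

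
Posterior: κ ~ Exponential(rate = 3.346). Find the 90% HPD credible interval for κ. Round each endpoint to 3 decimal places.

The exponential density is strictly decreasing on [0, ∞), so the HPD interval is anchored at 0: [0, q] with P(κ ≤ q) = 0.90.
q = −ln(1 − 0.90) / 3.346 = 2.3026 / 3.346 = 0.688.

[0.000, 0.688]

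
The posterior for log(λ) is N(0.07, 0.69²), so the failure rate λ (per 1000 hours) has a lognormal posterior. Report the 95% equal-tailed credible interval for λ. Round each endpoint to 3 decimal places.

[0.277, 4.147]

On the log scale the 95% interval is 0.07 ± 1.960 × 0.69 = [-1.2824, 1.4224].
Exponentiate: [e^-1.2824, e^1.4224] = [0.277, 4.147].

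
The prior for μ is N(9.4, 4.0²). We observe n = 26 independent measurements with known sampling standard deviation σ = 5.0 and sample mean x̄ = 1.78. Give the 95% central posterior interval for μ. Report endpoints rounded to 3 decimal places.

[0.345, 4.079]

Posterior precision = 1/4.0² + 26/5.0² = 0.0625 + 1.0400 = 1.1025, so posterior SD = 0.9524.
Posterior mean = (9.4/4.0² + 26·1.78/5.0²) / 1.1025 = 2.2120.
Interval: 2.2120 ± 1.960 × 0.9524 → [0.345, 4.079].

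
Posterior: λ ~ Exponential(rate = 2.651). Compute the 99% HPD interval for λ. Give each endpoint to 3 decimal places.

[0.000, 1.737]

The exponential density is strictly decreasing on [0, ∞), so the HPD interval is anchored at 0: [0, q] with P(λ ≤ q) = 0.99.
q = −ln(1 − 0.99) / 2.651 = 4.6052 / 2.651 = 1.737.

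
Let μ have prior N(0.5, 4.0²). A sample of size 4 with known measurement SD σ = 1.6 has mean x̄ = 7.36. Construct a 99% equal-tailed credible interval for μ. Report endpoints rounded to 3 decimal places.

Posterior precision = 1/4.0² + 4/1.6² = 0.0625 + 1.5625 = 1.6250, so posterior SD = 0.7845.
Posterior mean = (0.5/4.0² + 4·7.36/1.6²) / 1.6250 = 7.0962.
Interval: 7.0962 ± 2.576 × 0.7845 → [5.076, 9.117].

[5.076, 9.117]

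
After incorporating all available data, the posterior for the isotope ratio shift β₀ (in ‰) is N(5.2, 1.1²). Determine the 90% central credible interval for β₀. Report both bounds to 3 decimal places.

The posterior is symmetric, so the 90% equal-tailed interval is β₀ = 5.2 ± z·1.1 with z = 1.645.
Half-width: 1.645 × 1.1 = 1.809.
5.2 − 1.809 = 3.391; 5.2 + 1.809 = 7.009.

[3.391, 7.009]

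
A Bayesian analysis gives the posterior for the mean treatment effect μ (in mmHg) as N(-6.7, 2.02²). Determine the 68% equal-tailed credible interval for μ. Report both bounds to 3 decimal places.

The posterior is symmetric, so the 68% equal-tailed interval is μ = -6.7 ± z·2.02 with z = 0.994.
Half-width: 0.994 × 2.02 = 2.009.
-6.7 − 2.009 = -8.709; -6.7 + 2.009 = -4.691.

[-8.709, -4.691]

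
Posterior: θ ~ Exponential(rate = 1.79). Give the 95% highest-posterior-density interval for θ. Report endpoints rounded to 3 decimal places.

The exponential density is strictly decreasing on [0, ∞), so the HPD interval is anchored at 0: [0, q] with P(θ ≤ q) = 0.95.
q = −ln(1 − 0.95) / 1.79 = 2.9957 / 1.79 = 1.674.

[0.000, 1.674]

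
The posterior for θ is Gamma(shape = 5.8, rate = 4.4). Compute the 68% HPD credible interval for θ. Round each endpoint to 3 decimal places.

[0.662, 1.675]

The posterior is unimodal and skewed, so the HPD interval has equal density at both endpoints and is the shortest 68% interval.
Solving f(0.662) = f(1.675) with F(1.675) − F(0.662) = 0.68 gives [0.662, 1.675].
For comparison, the equal-tailed interval is [0.789, 1.846]; the HPD is narrower and shifted toward the mode.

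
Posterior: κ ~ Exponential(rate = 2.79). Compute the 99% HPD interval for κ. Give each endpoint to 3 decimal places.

The exponential density is strictly decreasing on [0, ∞), so the HPD interval is anchored at 0: [0, q] with P(κ ≤ q) = 0.99.
q = −ln(1 − 0.99) / 2.79 = 4.6052 / 2.79 = 1.651.

[0.000, 1.651]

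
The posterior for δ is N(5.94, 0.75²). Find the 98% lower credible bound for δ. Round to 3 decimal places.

Need L with P(δ ≥ L) = 0.98: L = 5.94 − z_{0.02}·0.75.
z = 2.054; L = 5.94 − 2.054 × 0.75 = 4.400.

4.400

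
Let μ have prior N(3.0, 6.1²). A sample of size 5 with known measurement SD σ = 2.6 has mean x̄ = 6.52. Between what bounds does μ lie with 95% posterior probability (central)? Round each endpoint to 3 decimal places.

Posterior precision = 1/6.1² + 5/2.6² = 0.0269 + 0.7396 = 0.7665, so posterior SD = 1.1422.
Posterior mean = (3.0/6.1² + 5·6.52/2.6²) / 0.7665 = 6.3966.
Interval: 6.3966 ± 1.960 × 1.1422 → [4.158, 8.635].

[4.158, 8.635]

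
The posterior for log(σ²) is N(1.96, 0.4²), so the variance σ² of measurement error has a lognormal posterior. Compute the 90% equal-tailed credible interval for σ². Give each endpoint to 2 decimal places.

[3.68, 13.71]

On the log scale the 90% interval is 1.96 ± 1.645 × 0.4 = [1.3021, 2.6179].
Exponentiate: [e^1.3021, e^2.6179] = [3.68, 13.71].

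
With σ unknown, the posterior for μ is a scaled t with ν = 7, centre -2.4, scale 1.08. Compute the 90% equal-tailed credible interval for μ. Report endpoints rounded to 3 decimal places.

The t_7 distribution is symmetric; the 90% interval is -2.4 ± t·1.08 with t_{0.95,7} = 1.895.
Half-width: 1.895 × 1.08 = 2.046.
-2.4 − 2.046 = -4.446; -2.4 + 2.046 = -0.354.

[-4.446, -0.354]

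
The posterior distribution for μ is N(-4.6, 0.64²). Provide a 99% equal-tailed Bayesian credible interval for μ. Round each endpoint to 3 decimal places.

[-6.249, -2.951]

The posterior is symmetric, so the 99% equal-tailed interval is μ = -4.6 ± z·0.64 with z = 2.576.
Half-width: 2.576 × 0.64 = 1.649.
-4.6 − 1.649 = -6.249; -4.6 + 1.649 = -2.951.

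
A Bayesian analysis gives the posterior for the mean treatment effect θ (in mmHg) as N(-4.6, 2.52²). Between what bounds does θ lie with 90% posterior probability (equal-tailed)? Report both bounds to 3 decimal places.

The posterior is symmetric, so the 90% equal-tailed interval is θ = -4.6 ± z·2.52 with z = 1.645.
Half-width: 1.645 × 2.52 = 4.145.
-4.6 − 4.145 = -8.745; -4.6 + 4.145 = -0.455.

[-8.745, -0.455]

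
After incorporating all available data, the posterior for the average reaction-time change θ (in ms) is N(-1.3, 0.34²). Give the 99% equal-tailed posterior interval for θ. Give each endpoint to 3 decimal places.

[-2.176, -0.424]

The posterior is symmetric, so the 99% equal-tailed interval is θ = -1.3 ± z·0.34 with z = 2.576.
Half-width: 2.576 × 0.34 = 0.876.
-1.3 − 0.876 = -2.176; -1.3 + 0.876 = -0.424.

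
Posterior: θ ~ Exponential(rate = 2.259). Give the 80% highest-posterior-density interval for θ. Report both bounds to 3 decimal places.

The exponential density is strictly decreasing on [0, ∞), so the HPD interval is anchored at 0: [0, q] with P(θ ≤ q) = 0.80.
q = −ln(1 − 0.80) / 2.259 = 1.6094 / 2.259 = 0.712.

[0.000, 0.712]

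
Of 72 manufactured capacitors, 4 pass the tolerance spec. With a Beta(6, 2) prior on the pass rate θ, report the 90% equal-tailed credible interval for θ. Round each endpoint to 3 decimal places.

[0.070, 0.190]

Posterior: Beta(6+4, 2+68) = Beta(10, 70).
Equal-tailed 90% interval: the 0.05 and 0.95 quantiles of Beta(10, 70).
Posterior mean ≈ 0.125, SD ≈ 0.037; a Normal approximation gives roughly [0.065, 0.185].
Exact: F⁻¹(0.05) = 0.070; F⁻¹(0.95) = 0.190.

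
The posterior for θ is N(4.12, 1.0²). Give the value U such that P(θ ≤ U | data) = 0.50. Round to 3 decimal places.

4.120

Need U with P(θ ≤ U) = 0.50: U = 4.12 + z_{0.5}·1.0.
z = 0.000; U = 4.12 + 0.000 × 1.0 = 4.120.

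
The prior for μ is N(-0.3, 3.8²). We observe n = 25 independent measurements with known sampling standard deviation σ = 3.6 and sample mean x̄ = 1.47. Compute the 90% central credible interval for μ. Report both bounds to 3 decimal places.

[0.245, 2.572]

Posterior precision = 1/3.8² + 25/3.6² = 0.0693 + 1.9290 = 1.9983, so posterior SD = 0.7074.
Posterior mean = (-0.3/3.8² + 25·1.47/3.6²) / 1.9983 = 1.4087.
Interval: 1.4087 ± 1.645 × 0.7074 → [0.245, 2.572].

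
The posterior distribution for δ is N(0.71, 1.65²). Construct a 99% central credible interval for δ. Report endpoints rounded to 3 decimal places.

The posterior is symmetric, so the 99% equal-tailed interval is δ = 0.71 ± z·1.65 with z = 2.576.
Half-width: 2.576 × 1.65 = 4.250.
0.71 − 4.250 = -3.540; 0.71 + 4.250 = 4.960.

[-3.540, 4.960]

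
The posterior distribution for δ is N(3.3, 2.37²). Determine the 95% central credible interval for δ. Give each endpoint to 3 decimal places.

[-1.345, 7.945]

The posterior is symmetric, so the 95% equal-tailed interval is δ = 3.3 ± z·2.37 with z = 1.960.
Half-width: 1.960 × 2.37 = 4.645.
3.3 − 4.645 = -1.345; 3.3 + 4.645 = 7.945.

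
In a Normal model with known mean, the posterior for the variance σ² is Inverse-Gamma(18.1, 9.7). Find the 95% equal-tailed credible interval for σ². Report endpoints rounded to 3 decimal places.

Inverse-Gamma(18.1, 9.7) quantiles: F⁻¹(0.025) and F⁻¹(0.975).
Equivalently, 1/σ² ~ Gamma(18.1, rate = 9.7); invert its 0.975 and 0.025 quantiles.
Posterior mean ≈ 0.567, SD ≈ 0.141; a Normal approximation gives roughly [0.290, 0.844].
Exact: lower = 0.355; upper = 0.903.

[0.355, 0.903]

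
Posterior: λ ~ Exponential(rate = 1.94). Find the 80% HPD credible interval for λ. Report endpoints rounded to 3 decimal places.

[0.000, 0.830]

The exponential density is strictly decreasing on [0, ∞), so the HPD interval is anchored at 0: [0, q] with P(λ ≤ q) = 0.80.
q = −ln(1 − 0.80) / 1.94 = 1.6094 / 1.94 = 0.830.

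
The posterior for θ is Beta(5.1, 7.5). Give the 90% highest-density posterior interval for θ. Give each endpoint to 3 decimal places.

[0.184, 0.621]

The posterior is unimodal and skewed, so the HPD interval has equal density at both endpoints and is the shortest 90% interval.
Solving f(0.184) = f(0.621) with F(0.621) − F(0.184) = 0.90 gives [0.184, 0.621].
For comparison, the equal-tailed interval is [0.194, 0.633]; the HPD is narrower and shifted toward the mode.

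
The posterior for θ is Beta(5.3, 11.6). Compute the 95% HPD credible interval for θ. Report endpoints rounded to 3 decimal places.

[0.110, 0.529]

The posterior is unimodal and skewed, so the HPD interval has equal density at both endpoints and is the shortest 95% interval.
Solving f(0.110) = f(0.529) with F(0.529) − F(0.110) = 0.95 gives [0.110, 0.529].
For comparison, the equal-tailed interval is [0.123, 0.546]; the HPD is narrower and shifted toward the mode.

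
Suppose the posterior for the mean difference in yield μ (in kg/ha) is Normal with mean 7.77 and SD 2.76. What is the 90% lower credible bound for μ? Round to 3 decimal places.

4.233

Need L with P(μ ≥ L) = 0.90: L = 7.77 − z_{0.1}·2.76.
z = 1.282; L = 7.77 − 1.282 × 2.76 = 4.233.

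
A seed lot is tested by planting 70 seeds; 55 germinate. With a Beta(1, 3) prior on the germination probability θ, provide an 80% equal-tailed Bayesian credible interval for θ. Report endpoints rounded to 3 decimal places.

Posterior: Beta(1+55, 3+15) = Beta(56, 18).
Equal-tailed 80% interval: the 0.1 and 0.9 quantiles of Beta(56, 18).
Posterior mean ≈ 0.757, SD ≈ 0.050; a Normal approximation gives roughly [0.693, 0.820].
Exact: F⁻¹(0.1) = 0.692; F⁻¹(0.9) = 0.819.

[0.692, 0.819]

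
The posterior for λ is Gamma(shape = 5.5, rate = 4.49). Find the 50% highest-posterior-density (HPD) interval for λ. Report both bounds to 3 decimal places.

[0.712, 1.363]

The posterior is unimodal and skewed, so the HPD interval has equal density at both endpoints and is the shortest 50% interval.
Solving f(0.712) = f(1.363) with F(1.363) − F(0.712) = 0.50 gives [0.712, 1.363].
For comparison, the equal-tailed interval is [0.845, 1.526]; the HPD is narrower and shifted toward the mode.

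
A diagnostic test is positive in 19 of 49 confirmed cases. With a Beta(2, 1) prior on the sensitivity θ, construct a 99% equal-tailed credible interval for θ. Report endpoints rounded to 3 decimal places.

Posterior: Beta(2+19, 1+30) = Beta(21, 31).
Equal-tailed 99% interval: the 0.005 and 0.995 quantiles of Beta(21, 31).
Posterior mean ≈ 0.404, SD ≈ 0.067; a Normal approximation gives roughly [0.230, 0.577].
Exact: F⁻¹(0.005) = 0.240; F⁻¹(0.995) = 0.581.

[0.240, 0.581]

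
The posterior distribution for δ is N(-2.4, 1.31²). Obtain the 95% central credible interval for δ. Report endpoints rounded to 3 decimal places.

[-4.968, 0.168]

The posterior is symmetric, so the 95% equal-tailed interval is δ = -2.4 ± z·1.31 with z = 1.960.
Half-width: 1.960 × 1.31 = 2.568.
-2.4 − 2.568 = -4.968; -2.4 + 2.568 = 0.168.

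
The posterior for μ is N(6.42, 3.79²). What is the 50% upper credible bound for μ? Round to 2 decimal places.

Need U with P(μ ≤ U) = 0.50: U = 6.42 + z_{0.5}·3.79.
z = 0.000; U = 6.42 + 0.000 × 3.79 = 6.42.

6.42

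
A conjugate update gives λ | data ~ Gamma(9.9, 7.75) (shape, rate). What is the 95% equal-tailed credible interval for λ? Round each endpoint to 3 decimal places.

[0.610, 2.188]

Posterior: Gamma(shape 9.9, rate 7.75).
Equal-tailed 95% interval: Gamma(9.9, 7.75) quantiles at 0.025 and 0.975.
Posterior mean ≈ 1.277, SD ≈ 0.406; a Normal approximation gives roughly [0.482, 2.073].
Exact: lower = 0.610; upper = 2.188.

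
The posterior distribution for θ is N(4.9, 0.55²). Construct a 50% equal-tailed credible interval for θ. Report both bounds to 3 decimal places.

[4.529, 5.271]

The posterior is symmetric, so the 50% equal-tailed interval is θ = 4.9 ± z·0.55 with z = 0.674.
Half-width: 0.674 × 0.55 = 0.371.
4.9 − 0.371 = 4.529; 4.9 + 0.371 = 5.271.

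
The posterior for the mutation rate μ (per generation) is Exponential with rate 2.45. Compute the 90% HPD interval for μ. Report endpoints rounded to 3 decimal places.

The exponential density is strictly decreasing on [0, ∞), so the HPD interval is anchored at 0: [0, q] with P(μ ≤ q) = 0.90.
q = −ln(1 − 0.90) / 2.45 = 2.3026 / 2.45 = 0.940.

[0.000, 0.940]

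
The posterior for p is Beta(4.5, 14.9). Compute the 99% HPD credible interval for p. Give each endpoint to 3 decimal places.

The posterior is unimodal and skewed, so the HPD interval has equal density at both endpoints and is the shortest 99% interval.
Solving f(0.040) = f(0.490) with F(0.490) − F(0.040) = 0.99 gives [0.040, 0.490].
For comparison, the equal-tailed interval is [0.051, 0.511]; the HPD is narrower and shifted toward the mode.

[0.040, 0.490]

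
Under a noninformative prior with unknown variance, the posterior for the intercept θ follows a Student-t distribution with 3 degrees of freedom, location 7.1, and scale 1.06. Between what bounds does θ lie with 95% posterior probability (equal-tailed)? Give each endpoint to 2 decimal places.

[3.73, 10.47]

The t_3 distribution is symmetric; the 95% interval is 7.1 ± t·1.06 with t_{0.975,3} = 3.182.
Half-width: 3.182 × 1.06 = 3.37.
7.1 − 3.37 = 3.73; 7.1 + 3.37 = 10.47.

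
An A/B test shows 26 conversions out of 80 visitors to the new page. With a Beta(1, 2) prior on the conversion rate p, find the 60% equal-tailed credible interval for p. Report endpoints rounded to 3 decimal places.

Posterior: Beta(1+26, 2+54) = Beta(27, 56).
Equal-tailed 60% interval: the 0.2 and 0.8 quantiles of Beta(27, 56).
Posterior mean ≈ 0.325, SD ≈ 0.051; a Normal approximation gives roughly [0.282, 0.368].
Exact: F⁻¹(0.2) = 0.282; F⁻¹(0.8) = 0.368.

[0.282, 0.368]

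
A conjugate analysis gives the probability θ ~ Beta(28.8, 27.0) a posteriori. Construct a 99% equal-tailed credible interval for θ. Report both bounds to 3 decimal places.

[0.347, 0.683]

Posterior: Beta(28.8, 27.0).
Equal-tailed 99% interval: the 0.005 and 0.995 quantiles of Beta(28.8, 27.0).
Posterior mean ≈ 0.516, SD ≈ 0.066; a Normal approximation gives roughly [0.345, 0.687].
Exact: F⁻¹(0.005) = 0.347; F⁻¹(0.995) = 0.683.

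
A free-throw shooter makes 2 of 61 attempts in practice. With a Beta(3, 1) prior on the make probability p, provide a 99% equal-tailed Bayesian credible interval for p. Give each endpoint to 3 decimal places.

Posterior: Beta(3+2, 1+59) = Beta(5, 60).
Equal-tailed 99% interval: the 0.005 and 0.995 quantiles of Beta(5, 60).
Posterior mean ≈ 0.077, SD ≈ 0.033; a Normal approximation gives roughly [-0.008, 0.161].
Exact: F⁻¹(0.005) = 0.017; F⁻¹(0.995) = 0.184.

[0.017, 0.184]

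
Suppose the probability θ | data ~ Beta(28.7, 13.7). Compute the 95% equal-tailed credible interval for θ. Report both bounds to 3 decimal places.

[0.531, 0.807]

Posterior: Beta(28.7, 13.7).
Equal-tailed 95% interval: the 0.025 and 0.975 quantiles of Beta(28.7, 13.7).
Posterior mean ≈ 0.677, SD ≈ 0.071; a Normal approximation gives roughly [0.538, 0.816].
Exact: F⁻¹(0.025) = 0.531; F⁻¹(0.975) = 0.807.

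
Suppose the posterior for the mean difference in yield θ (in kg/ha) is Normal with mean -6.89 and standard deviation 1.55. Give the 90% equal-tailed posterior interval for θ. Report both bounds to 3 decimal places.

The posterior is symmetric, so the 90% equal-tailed interval is θ = -6.89 ± z·1.55 with z = 1.645.
Half-width: 1.645 × 1.55 = 2.550.
-6.89 − 2.550 = -9.440; -6.89 + 2.550 = -4.340.

[-9.440, -4.340]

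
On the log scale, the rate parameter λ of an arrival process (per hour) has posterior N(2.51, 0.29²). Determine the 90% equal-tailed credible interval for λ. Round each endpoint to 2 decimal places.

[7.64, 19.83]

On the log scale the 90% interval is 2.51 ± 1.645 × 0.29 = [2.0330, 2.9870].
Exponentiate: [e^2.0330, e^2.9870] = [7.64, 19.83].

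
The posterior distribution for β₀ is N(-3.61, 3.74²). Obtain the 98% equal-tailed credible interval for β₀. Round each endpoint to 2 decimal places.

The posterior is symmetric, so the 98% equal-tailed interval is β₀ = -3.61 ± z·3.74 with z = 2.326.
Half-width: 2.326 × 3.74 = 8.70.
-3.61 − 8.70 = -12.31; -3.61 + 8.70 = 5.09.

[-12.31, 5.09]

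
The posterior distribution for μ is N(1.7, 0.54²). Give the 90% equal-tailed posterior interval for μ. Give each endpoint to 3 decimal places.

[0.812, 2.588]

The posterior is symmetric, so the 90% equal-tailed interval is μ = 1.7 ± z·0.54 with z = 1.645.
Half-width: 1.645 × 0.54 = 0.888.
1.7 − 0.888 = 0.812; 1.7 + 0.888 = 2.588.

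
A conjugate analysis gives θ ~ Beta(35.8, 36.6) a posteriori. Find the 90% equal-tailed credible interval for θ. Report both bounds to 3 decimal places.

Posterior: Beta(35.8, 36.6).
Equal-tailed 90% interval: the 0.05 and 0.95 quantiles of Beta(35.8, 36.6).
Posterior mean ≈ 0.494, SD ≈ 0.058; a Normal approximation gives roughly [0.398, 0.590].
Exact: F⁻¹(0.05) = 0.398; F⁻¹(0.95) = 0.591.

[0.398, 0.591]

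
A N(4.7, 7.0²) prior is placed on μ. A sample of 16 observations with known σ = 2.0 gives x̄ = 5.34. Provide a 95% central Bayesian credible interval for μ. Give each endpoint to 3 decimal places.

Posterior precision = 1/7.0² + 16/2.0² = 0.0204 + 4.0000 = 4.0204, so posterior SD = 0.4987.
Posterior mean = (4.7/7.0² + 16·5.34/2.0²) / 4.0204 = 5.3368.
Interval: 5.3368 ± 1.960 × 0.4987 → [4.359, 6.314].

[4.359, 6.314]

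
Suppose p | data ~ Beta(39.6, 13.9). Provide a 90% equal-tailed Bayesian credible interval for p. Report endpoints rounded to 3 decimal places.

[0.637, 0.833]

Posterior: Beta(39.6, 13.9).
Equal-tailed 90% interval: the 0.05 and 0.95 quantiles of Beta(39.6, 13.9).
Posterior mean ≈ 0.740, SD ≈ 0.059; a Normal approximation gives roughly [0.642, 0.838].
Exact: F⁻¹(0.05) = 0.637; F⁻¹(0.95) = 0.833.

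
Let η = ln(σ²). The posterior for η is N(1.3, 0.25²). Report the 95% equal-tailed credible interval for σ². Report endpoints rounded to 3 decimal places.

On the log scale the 95% interval is 1.3 ± 1.960 × 0.25 = [0.8100, 1.7900].
Exponentiate: [e^0.8100, e^1.7900] = [2.248, 5.989].

[2.248, 5.989]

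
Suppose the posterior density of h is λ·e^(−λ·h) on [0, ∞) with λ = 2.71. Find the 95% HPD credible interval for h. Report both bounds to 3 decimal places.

The exponential density is strictly decreasing on [0, ∞), so the HPD interval is anchored at 0: [0, q] with P(h ≤ q) = 0.95.
q = −ln(1 − 0.95) / 2.71 = 2.9957 / 2.71 = 1.105.

[0.000, 1.105]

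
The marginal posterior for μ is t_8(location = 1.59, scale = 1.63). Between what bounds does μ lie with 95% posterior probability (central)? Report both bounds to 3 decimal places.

The t_8 distribution is symmetric; the 95% interval is 1.59 ± t·1.63 with t_{0.975,8} = 2.306.
Half-width: 2.306 × 1.63 = 3.759.
1.59 − 3.759 = -2.169; 1.59 + 3.759 = 5.349.

[-2.169, 5.349]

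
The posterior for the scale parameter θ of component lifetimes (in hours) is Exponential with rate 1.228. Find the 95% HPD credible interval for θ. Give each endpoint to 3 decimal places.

The exponential density is strictly decreasing on [0, ∞), so the HPD interval is anchored at 0: [0, q] with P(θ ≤ q) = 0.95.
q = −ln(1 − 0.95) / 1.228 = 2.9957 / 1.228 = 2.440.

[0.000, 2.440]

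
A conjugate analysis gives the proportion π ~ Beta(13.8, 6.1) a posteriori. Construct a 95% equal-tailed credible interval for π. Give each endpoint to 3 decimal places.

Posterior: Beta(13.8, 6.1).
Equal-tailed 95% interval: the 0.025 and 0.975 quantiles of Beta(13.8, 6.1).
Posterior mean ≈ 0.693, SD ≈ 0.101; a Normal approximation gives roughly [0.496, 0.891].
Exact: F⁻¹(0.025) = 0.480; F⁻¹(0.975) = 0.870.

[0.480, 0.870]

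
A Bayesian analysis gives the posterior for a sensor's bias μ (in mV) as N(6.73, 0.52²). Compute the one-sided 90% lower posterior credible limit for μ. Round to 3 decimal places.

6.064

Need L with P(μ ≥ L) = 0.90: L = 6.73 − z_{0.1}·0.52.
z = 1.282; L = 6.73 − 1.282 × 0.52 = 6.064.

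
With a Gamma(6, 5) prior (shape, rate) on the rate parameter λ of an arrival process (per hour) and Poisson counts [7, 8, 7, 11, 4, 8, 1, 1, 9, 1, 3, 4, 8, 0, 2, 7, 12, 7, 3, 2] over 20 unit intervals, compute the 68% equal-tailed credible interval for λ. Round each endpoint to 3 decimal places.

[4.021, 4.858]

Posterior: Gamma(6+105, 5+20) = Gamma(111, 25) (shape, rate).
Equal-tailed 68% interval: Gamma(111, 25) quantiles at 0.16 and 0.84.
Posterior mean ≈ 4.440, SD ≈ 0.421; a Normal approximation gives roughly [4.021, 4.859].
Exact: lower = 4.021; upper = 4.858.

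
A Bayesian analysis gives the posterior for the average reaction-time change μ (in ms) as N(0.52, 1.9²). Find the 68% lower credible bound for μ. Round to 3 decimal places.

-0.369

Need L with P(μ ≥ L) = 0.68: L = 0.52 − z_{0.32}·1.9.
z = 0.468; L = 0.52 − 0.468 × 1.9 = -0.369.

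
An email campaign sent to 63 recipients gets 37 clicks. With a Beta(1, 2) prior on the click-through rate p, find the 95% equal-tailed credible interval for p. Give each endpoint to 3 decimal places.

[0.456, 0.692]

Posterior: Beta(1+37, 2+26) = Beta(38, 28).
Equal-tailed 95% interval: the 0.025 and 0.975 quantiles of Beta(38, 28).
Posterior mean ≈ 0.576, SD ≈ 0.060; a Normal approximation gives roughly [0.457, 0.694].
Exact: F⁻¹(0.025) = 0.456; F⁻¹(0.975) = 0.692.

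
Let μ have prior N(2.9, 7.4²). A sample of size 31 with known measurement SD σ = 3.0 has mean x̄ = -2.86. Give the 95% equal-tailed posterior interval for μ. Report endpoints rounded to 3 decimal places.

Posterior precision = 1/7.4² + 31/3.0² = 0.0183 + 3.4444 = 3.4627, so posterior SD = 0.5374.
Posterior mean = (2.9/7.4² + 31·-2.86/3.0²) / 3.4627 = -2.8296.
Interval: -2.8296 ± 1.960 × 0.5374 → [-3.883, -1.776].

[-3.883, -1.776]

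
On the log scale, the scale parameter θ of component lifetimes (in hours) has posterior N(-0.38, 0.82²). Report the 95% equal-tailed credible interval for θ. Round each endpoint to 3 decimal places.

On the log scale the 95% interval is -0.38 ± 1.960 × 0.82 = [-1.9872, 1.2272].
Exponentiate: [e^-1.9872, e^1.2272] = [0.137, 3.412].

[0.137, 3.412]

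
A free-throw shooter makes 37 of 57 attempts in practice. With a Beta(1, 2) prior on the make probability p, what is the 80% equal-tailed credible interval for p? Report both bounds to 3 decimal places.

[0.553, 0.712]

Posterior: Beta(1+37, 2+20) = Beta(38, 22).
Equal-tailed 80% interval: the 0.1 and 0.9 quantiles of Beta(38, 22).
Posterior mean ≈ 0.633, SD ≈ 0.062; a Normal approximation gives roughly [0.554, 0.712].
Exact: F⁻¹(0.1) = 0.553; F⁻¹(0.9) = 0.712.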